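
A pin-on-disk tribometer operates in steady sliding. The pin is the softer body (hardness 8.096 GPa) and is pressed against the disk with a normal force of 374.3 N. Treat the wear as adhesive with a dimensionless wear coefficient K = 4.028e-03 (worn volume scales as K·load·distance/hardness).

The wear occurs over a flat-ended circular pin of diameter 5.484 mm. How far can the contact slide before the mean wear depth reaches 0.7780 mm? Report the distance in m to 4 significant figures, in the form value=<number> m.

Intermediate values are printed rounded. Each operation holds exact precision — a lone final rounding, at four significant figures.
Hardness H = 8.096 GPa = 8.096e+09 Pa.
Pin diameter d = 5.484 mm = 0.005484 m. Contact area A = π·d²/4 = π·(0.005484 m)²/4 = 2.362e-05 m².
Depth limit h_lim = 0.7780 mm = 7.780e-04 m.
As SI base values: W = 374.3 N, H = 8.096e+09 Pa, K = 4.028e-03.
Wearable volume V_lim = h_lim·A = 7.780e-04 · 2.362e-05 = 1.838e-08 m³.
Inverting, life L = V_lim·H/(K·W) = 1.838e-08 · 8.096e+09 / (4.028e-03 · 374.3) = 98.68 m.

value=98.68 m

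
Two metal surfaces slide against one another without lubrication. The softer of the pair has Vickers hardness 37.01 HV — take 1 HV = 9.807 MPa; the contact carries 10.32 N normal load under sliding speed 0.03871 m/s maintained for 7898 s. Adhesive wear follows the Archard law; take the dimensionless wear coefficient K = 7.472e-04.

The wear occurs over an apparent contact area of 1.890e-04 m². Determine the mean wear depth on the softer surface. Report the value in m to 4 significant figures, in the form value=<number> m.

Intermediate values are shown rounded. Every step maintains exact precision — one final rounding, at 4 significant digits.
Path length L = v·t = 0.03871 m/s × 7898 s = 305.7 m.
Hardness H = 37.01 HV × 9.807 MPa/HV = 363.0 MPa = 3.630e+08 Pa.
In SI base units: W = 10.32 N, H = 3.630e+08 Pa, K = 7.472e-04.
Worn volume V = K·W·L/H = 7.472e-04 · 10.32 · 305.7 / 3.630e+08 = 6.495e-09 m³.
Mean wear depth h = V/A = 6.495e-09 / 1.890e-04 = 3.437e-05 m.

value=3.437e-05 m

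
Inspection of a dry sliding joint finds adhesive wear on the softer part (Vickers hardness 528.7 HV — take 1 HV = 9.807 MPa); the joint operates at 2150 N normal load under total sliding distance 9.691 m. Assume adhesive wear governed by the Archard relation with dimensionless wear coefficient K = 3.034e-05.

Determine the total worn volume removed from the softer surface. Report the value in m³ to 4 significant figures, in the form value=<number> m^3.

Intermediate values appear rounded — the computation holds full precision — rounded once at the end to four significant figures.
Hardness H = 528.7 HV × 9.807 MPa/HV = 5185 MPa = 5.185e+09 Pa.
In SI base units, W = 2150 N, H = 5.185e+09 Pa, K = 3.034e-05.
Apply Archard: V = K·W·L/H = 3.034e-05 · 2150 · 9.691 / 5.185e+09 = 1.219e-10 m³.

value=1.219e-10 m^3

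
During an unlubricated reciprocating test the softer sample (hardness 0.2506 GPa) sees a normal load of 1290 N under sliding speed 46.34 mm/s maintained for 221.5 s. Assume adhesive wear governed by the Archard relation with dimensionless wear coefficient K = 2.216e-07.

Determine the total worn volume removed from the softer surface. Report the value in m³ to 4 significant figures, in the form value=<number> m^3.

Every step carries full float precision — the intermediates are printed rounded. Rounded just once to four significant digits.
Convert: Sliding speed v = 46.34 mm/s = 0.04634 m/s. Distance L = v·t = 0.04634 m/s × 221.5 s = 10.26 m.
Convert: Hardness H = 0.2506 GPa = 2.506e+08 Pa.
As SI base values: W = 1290 N, H = 2.506e+08 Pa, K = 2.216e-07.
Wear volume V = K·W·L/H = 2.216e-07 · 1290 · 10.26 / 2.506e+08 = 1.171e-11 m³.

value=1.171e-11 m^3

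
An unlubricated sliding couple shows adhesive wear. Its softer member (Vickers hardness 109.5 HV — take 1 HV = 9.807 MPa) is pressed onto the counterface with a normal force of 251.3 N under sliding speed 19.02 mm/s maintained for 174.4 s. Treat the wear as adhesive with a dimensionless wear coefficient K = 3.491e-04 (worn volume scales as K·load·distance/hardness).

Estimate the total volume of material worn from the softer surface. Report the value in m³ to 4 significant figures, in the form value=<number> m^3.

value=2.710e-10 m^3

The computation maintains full precision; shown intermediates are rounded, and a lone final rounding, at 4 significant digits.
Convert: Sliding speed v = 19.02 mm/s = 0.01902 m/s. Sliding distance L = v·t = 0.01902 m/s × 174.4 s = 3.317 m.
Convert: Hardness H = 109.5 HV × 9.807 MPa/HV = 1074 MPa = 1.074e+09 Pa.
Restated in SI base units: W = 251.3 N, H = 1.074e+09 Pa, K = 3.491e-04.
Worn volume V = K·W·L/H = 3.491e-04 · 251.3 · 3.317 / 1.074e+09 = 2.710e-10 m³.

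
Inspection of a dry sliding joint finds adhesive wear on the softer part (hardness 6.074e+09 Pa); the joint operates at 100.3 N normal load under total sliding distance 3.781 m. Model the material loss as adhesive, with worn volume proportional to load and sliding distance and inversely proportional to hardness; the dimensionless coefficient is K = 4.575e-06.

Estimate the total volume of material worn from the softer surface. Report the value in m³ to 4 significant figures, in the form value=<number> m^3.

value=2.856e-13 m^3

Intermediate values appear rounded; the algebra holds full float precision, and rounded just once to four significant figures.
Collected in SI base units: W = 100.3 N, H = 6.074e+09 Pa, K = 4.575e-06.
Apply Archard: V = K·W·L/H = 4.575e-06 · 100.3 · 3.781 / 6.074e+09 = 2.856e-13 m³.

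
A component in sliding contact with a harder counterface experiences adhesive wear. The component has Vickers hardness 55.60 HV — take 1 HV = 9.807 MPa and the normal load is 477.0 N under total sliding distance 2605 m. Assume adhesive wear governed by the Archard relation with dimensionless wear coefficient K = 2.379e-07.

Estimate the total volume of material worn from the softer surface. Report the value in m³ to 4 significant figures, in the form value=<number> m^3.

All arithmetic maintains full float precision; quoted intermediates are rounded — a lone final rounding: 4 significant figures.
Hardness H = 55.60 HV × 9.807 MPa/HV = 545.3 MPa = 5.453e+08 Pa.
As SI base values: W = 477.0 N, H = 5.453e+08 Pa, K = 2.379e-07.
Worn volume V = K·W·L/H = 2.379e-07 · 477.0 · 2605 / 5.453e+08 = 5.421e-10 m³.

value=5.421e-10 m^3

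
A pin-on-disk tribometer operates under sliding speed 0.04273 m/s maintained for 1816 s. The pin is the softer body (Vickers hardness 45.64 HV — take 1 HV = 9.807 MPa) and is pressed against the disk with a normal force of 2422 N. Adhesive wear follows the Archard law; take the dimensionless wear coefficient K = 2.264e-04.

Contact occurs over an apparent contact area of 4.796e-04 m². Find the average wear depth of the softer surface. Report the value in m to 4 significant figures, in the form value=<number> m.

Each operation keeps full precision; printed values are rounded — rounded once at the end to four significant figures.
Sliding distance L = v·t = 0.04273 m/s × 1816 s = 77.60 m.
Hardness H = 45.64 HV × 9.807 MPa/HV = 447.6 MPa = 4.476e+08 Pa.
SI base units throughout: W = 2422 N, H = 4.476e+08 Pa, K = 2.264e-04.
Archard volume V = K·W·L/H = 2.264e-04 · 2422 · 77.60 / 4.476e+08 = 9.506e-08 m³.
Depth of wear h = V/A = 9.506e-08 / 4.796e-04 = 1.982e-04 m.

value=1.982e-04 m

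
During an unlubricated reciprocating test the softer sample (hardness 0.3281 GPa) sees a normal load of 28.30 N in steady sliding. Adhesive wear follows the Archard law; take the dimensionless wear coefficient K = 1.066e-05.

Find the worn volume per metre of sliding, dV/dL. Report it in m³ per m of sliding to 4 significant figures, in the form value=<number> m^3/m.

All working math maintains full precision. Intermediate values are printed rounded — one last rounding to four significant figures.
Hardness H = 0.3281 GPa = 3.281e+08 Pa.
Expressed in SI base units: W = 28.30 N, H = 3.281e+08 Pa, K = 1.066e-05.
Wear rate dV/dL = K·W/H — distance-free: 1.066e-05 · 28.30 / 3.281e+08 = 9.195e-13 m³/m.

value=9.195e-13 m^3/m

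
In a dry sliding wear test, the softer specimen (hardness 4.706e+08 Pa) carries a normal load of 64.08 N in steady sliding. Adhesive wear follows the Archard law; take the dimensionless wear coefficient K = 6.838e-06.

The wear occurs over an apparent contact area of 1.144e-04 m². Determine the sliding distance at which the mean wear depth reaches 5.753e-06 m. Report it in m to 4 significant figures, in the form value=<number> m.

All working math holds exact precision; the intermediates are displayed rounded; rounded just once: 4 significant figures.
SI base units throughout: W = 64.08 N, H = 4.706e+08 Pa, K = 6.838e-06.
Wearable volume V_lim = h_lim·A = 5.753e-06 · 1.144e-04 = 6.581e-10 m³.
Sliding life L = V_lim·H/(K·W) = 6.581e-10 · 4.706e+08 / (6.838e-06 · 64.08) = 706.8 m.

value=706.8 m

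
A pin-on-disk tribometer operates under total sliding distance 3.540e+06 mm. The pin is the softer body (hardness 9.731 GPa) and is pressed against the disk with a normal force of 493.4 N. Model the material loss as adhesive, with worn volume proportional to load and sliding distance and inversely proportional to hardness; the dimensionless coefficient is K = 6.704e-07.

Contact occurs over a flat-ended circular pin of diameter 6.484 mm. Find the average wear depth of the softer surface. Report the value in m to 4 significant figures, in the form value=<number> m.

value=3.644e-06 m

Intermediate values appear rounded; every step holds exact precision; a lone final rounding to four significant digits.
Distance covered L = 3.540e+06 mm = 3540 m.
Hardness H = 9.731 GPa = 9.731e+09 Pa.
Pin diameter d = 6.484 mm = 0.006484 m. Contact area A = π·d²/4 = π·(0.006484 m)²/4 = 3.302e-05 m².
Collected in SI base units: W = 493.4 N, H = 9.731e+09 Pa, K = 6.704e-07.
Volume removed: V = K·W·L/H = 6.704e-07 · 493.4 · 3540 / 9.731e+09 = 1.203e-10 m³.
Mean wear depth h = V/A = 1.203e-10 / 3.302e-05 = 3.644e-06 m.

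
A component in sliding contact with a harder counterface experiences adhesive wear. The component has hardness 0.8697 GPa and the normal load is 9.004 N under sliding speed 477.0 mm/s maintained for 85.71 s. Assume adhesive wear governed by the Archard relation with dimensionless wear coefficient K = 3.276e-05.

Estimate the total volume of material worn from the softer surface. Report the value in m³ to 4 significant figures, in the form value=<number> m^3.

Shown intermediates are rounded — all arithmetic carries full precision. Rounded just once to 4 significant digits.
Convert: Sliding speed v = 477.0 mm/s = 0.4770 m/s. Total distance L = v·t = 0.4770 m/s × 85.71 s = 40.88 m.
Convert: Hardness H = 0.8697 GPa = 8.697e+08 Pa.
In SI base units: W = 9.004 N, H = 8.697e+08 Pa, K = 3.276e-05.
Archard relation: V = K·W·L/H = 3.276e-05 · 9.004 · 40.88 / 8.697e+08 = 1.387e-11 m³.

value=1.387e-11 m^3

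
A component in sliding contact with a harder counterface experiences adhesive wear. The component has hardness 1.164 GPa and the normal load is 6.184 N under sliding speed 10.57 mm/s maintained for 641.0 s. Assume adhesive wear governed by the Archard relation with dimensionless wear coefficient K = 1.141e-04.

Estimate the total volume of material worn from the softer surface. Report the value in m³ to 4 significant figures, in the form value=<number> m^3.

value=4.107e-12 m^3

Intermediate values appear rounded; the computation maintains full precision. Rounded once at the end: four significant figures.
Convert: Sliding speed v = 10.57 mm/s = 0.01057 m/s. Distance L = v·t = 0.01057 m/s × 641.0 s = 6.775 m.
Convert: Hardness H = 1.164 GPa = 1.164e+09 Pa.
In SI base units: W = 6.184 N, H = 1.164e+09 Pa, K = 1.141e-04.
Archard relation: V = K·W·L/H = 1.141e-04 · 6.184 · 6.775 / 1.164e+09 = 4.107e-12 m³.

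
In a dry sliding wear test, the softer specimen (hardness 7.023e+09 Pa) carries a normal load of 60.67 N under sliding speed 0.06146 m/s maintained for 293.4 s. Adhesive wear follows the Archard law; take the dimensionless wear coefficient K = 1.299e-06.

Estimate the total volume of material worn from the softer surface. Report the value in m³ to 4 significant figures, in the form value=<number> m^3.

Displayed values are rounded, and every step runs at full precision; one last rounding, at four significant digits.
Convert: Path length L = v·t = 0.06146 m/s × 293.4 s = 18.03 m.
Working in SI base units: W = 60.67 N, H = 7.023e+09 Pa, K = 1.299e-06.
Worn volume V = K·W·L/H = 1.299e-06 · 60.67 · 18.03 / 7.023e+09 = 2.024e-13 m³.

value=2.024e-13 m^3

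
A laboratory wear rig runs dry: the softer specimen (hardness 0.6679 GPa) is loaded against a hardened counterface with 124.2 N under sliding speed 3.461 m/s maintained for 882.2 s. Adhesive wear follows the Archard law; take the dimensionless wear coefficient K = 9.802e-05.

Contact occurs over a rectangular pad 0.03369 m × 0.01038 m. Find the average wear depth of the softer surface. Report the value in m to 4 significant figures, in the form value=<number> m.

value=1.591e-04 m

Intermediate values appear rounded; the computation maintains exact precision — one last rounding: four significant figures.
Convert: Total distance L = v·t = 3.461 m/s × 882.2 s = 3053 m.
Convert: Hardness H = 0.6679 GPa = 6.679e+08 Pa.
Convert: Contact area A = 0.03369 m × 0.01038 m = 3.497e-04 m².
Working in SI base units: W = 124.2 N, H = 6.679e+08 Pa, K = 9.802e-05.
Volume removed: V = K·W·L/H = 9.802e-05 · 124.2 · 3053 / 6.679e+08 = 5.565e-08 m³.
Mean depth h = V/A = 5.565e-08 / 3.497e-04 = 1.591e-04 m.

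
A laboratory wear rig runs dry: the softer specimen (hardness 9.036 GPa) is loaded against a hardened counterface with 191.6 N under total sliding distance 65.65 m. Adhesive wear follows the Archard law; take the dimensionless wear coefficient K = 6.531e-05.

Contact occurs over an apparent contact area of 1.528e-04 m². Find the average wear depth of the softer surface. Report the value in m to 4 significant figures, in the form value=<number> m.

All arithmetic maintains exact precision, and the intermediates are shown rounded; rounded just once to four significant figures.
Convert: Hardness H = 9.036 GPa = 9.036e+09 Pa.
Restated in SI base units: W = 191.6 N, H = 9.036e+09 Pa, K = 6.531e-05.
Wear volume V = K·W·L/H = 6.531e-05 · 191.6 · 65.65 / 9.036e+09 = 9.091e-11 m³.
Mean wear depth h = V/A = 9.091e-11 / 1.528e-04 = 5.950e-07 m.

value=5.950e-07 m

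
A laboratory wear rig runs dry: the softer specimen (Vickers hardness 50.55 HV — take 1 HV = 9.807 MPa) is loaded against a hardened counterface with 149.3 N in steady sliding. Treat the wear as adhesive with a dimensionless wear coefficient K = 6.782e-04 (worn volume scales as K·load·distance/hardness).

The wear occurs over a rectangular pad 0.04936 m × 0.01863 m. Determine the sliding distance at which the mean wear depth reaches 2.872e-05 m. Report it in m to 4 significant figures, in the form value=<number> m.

All arithmetic holds exact precision. Quoted intermediates are rounded; one last rounding to four significant figures.
Convert: Hardness H = 50.55 HV × 9.807 MPa/HV = 495.7 MPa = 4.957e+08 Pa.
Convert: Contact area A = 0.04936 m × 0.01863 m = 9.196e-04 m².
Collected in SI base units: W = 149.3 N, H = 4.957e+08 Pa, K = 6.782e-04.
Volume at the limit: V_lim = h_lim·A = 2.872e-05 · 9.196e-04 = 2.641e-08 m³.
Sliding life L = V_lim·H/(K·W) = 2.641e-08 · 4.957e+08 / (6.782e-04 · 149.3) = 129.3 m.

value=129.3 m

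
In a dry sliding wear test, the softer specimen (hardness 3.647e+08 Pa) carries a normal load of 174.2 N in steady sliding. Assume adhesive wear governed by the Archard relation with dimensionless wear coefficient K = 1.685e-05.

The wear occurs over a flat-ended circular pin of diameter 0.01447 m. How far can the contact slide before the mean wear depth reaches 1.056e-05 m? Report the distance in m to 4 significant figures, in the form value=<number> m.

The algebra carries full precision; intermediate values are shown rounded — rounded once at the end to four significant digits.
Convert: Contact area A = π·d²/4 = π·(0.01447 m)²/4 = 1.644e-04 m².
Working in SI base units: W = 174.2 N, H = 3.647e+08 Pa, K = 1.685e-05.
Permissible volume V_lim = h_lim·A = 1.056e-05 · 1.644e-04 = 1.737e-09 m³.
Life L = V_lim·H/(K·W) = 1.737e-09 · 3.647e+08 / (1.685e-05 · 174.2) = 215.8 m.

value=215.8 m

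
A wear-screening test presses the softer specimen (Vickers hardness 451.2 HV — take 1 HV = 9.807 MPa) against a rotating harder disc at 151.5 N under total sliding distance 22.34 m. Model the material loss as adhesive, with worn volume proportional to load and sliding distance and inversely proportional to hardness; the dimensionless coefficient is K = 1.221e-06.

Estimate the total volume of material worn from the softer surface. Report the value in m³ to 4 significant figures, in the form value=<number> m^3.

value=9.339e-13 m^3

All working math maintains full float precision; shown intermediates are rounded — rounded once at the end: 4 significant digits.
Hardness H = 451.2 HV × 9.807 MPa/HV = 4425 MPa = 4.425e+09 Pa.
Expressed in SI base units: W = 151.5 N, H = 4.425e+09 Pa, K = 1.221e-06.
Volume removed: V = K·W·L/H = 1.221e-06 · 151.5 · 22.34 / 4.425e+09 = 9.339e-13 m³.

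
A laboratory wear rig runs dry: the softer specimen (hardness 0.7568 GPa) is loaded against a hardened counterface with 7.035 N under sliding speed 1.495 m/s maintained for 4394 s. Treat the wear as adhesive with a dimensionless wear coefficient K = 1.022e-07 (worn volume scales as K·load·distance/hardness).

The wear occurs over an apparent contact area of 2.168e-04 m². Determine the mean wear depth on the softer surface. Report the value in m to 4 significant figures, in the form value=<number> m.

Intermediates appear rounded — all arithmetic keeps full precision — a single final rounding, at 4 significant digits.
Convert: The distance L = v·t = 1.495 m/s × 4394 s = 6569 m.
Convert: Hardness H = 0.7568 GPa = 7.568e+08 Pa.
In SI base units: W = 7.035 N, H = 7.568e+08 Pa, K = 1.022e-07.
Apply Archard: V = K·W·L/H = 1.022e-07 · 7.035 · 6569 / 7.568e+08 = 6.241e-12 m³.
Mean wear depth h = V/A = 6.241e-12 / 2.168e-04 = 2.879e-08 m.

value=2.879e-08 m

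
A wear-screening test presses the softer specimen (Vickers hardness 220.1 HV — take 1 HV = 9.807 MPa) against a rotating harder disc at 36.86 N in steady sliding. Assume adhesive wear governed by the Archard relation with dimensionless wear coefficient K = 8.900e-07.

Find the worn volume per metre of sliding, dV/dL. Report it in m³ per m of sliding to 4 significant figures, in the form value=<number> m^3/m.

All arithmetic holds exact precision, and shown intermediates are rounded. Rounded once at the end: 4 significant digits.
Convert: Hardness H = 220.1 HV × 9.807 MPa/HV = 2159 MPa = 2.159e+09 Pa.
Restated in SI base units: W = 36.86 N, H = 2.159e+09 Pa, K = 8.900e-07.
Sliding wear rate dV/dL = K·W/H, per unit distance: 8.900e-07 · 36.86 / 2.159e+09 = 1.520e-14 m³/m.

value=1.520e-14 m^3/m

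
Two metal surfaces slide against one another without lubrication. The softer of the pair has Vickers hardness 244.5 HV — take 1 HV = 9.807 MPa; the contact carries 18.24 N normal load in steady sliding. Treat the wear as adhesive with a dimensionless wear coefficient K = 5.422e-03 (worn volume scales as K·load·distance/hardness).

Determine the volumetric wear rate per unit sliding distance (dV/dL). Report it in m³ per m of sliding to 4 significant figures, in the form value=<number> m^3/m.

value=4.124e-11 m^3/m

Every step keeps full precision. Intermediates are shown rounded. Rounded just once to 4 significant figures.
Hardness H = 244.5 HV × 9.807 MPa/HV = 2398 MPa = 2.398e+09 Pa.
As SI base values: W = 18.24 N, H = 2.398e+09 Pa, K = 5.422e-03.
Sliding wear rate dV/dL = K·W/H: 5.422e-03 · 18.24 / 2.398e+09 = 4.124e-11 m³/m.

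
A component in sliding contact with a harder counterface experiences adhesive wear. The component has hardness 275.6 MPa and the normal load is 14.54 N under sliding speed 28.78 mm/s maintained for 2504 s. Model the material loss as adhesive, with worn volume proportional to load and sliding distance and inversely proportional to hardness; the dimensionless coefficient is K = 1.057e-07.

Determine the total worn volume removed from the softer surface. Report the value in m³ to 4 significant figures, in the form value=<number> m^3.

Intermediate values are displayed rounded, and all arithmetic keeps full float precision; a lone final rounding, at 4 significant figures.
Convert: Sliding speed v = 28.78 mm/s = 0.02878 m/s. Path length L = v·t = 0.02878 m/s × 2504 s = 72.07 m.
Convert: Hardness H = 275.6 MPa = 2.756e+08 Pa.
Expressed in SI base units: W = 14.54 N, H = 2.756e+08 Pa, K = 1.057e-07.
Apply Archard: V = K·W·L/H = 1.057e-07 · 14.54 · 72.07 / 2.756e+08 = 4.019e-13 m³.

value=4.019e-13 m^3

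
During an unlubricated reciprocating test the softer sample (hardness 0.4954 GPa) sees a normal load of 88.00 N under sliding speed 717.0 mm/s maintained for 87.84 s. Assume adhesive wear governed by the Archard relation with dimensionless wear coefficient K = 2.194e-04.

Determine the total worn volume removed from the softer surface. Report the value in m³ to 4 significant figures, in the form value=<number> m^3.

value=2.455e-09 m^3

Intermediate values appear rounded, and all working math keeps full float precision, and rounded once at the end: four significant figures.
Convert: Sliding speed v = 717.0 mm/s = 0.7170 m/s. Distance L = v·t = 0.7170 m/s × 87.84 s = 62.98 m.
Convert: Hardness H = 0.4954 GPa = 4.954e+08 Pa.
SI base units throughout: W = 88.00 N, H = 4.954e+08 Pa, K = 2.194e-04.
Archard volume V = K·W·L/H = 2.194e-04 · 88.00 · 62.98 / 4.954e+08 = 2.455e-09 m³.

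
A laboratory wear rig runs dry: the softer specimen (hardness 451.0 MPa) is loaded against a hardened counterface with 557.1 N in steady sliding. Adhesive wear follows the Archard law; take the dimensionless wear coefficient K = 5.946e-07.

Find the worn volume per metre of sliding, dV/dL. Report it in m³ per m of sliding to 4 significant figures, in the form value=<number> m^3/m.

value=7.345e-13 m^3/m

Intermediates are shown rounded, and all arithmetic maintains full precision, and rounded just once, at four significant digits.
Convert: Hardness H = 451.0 MPa = 4.510e+08 Pa.
Working in SI base units: W = 557.1 N, H = 4.510e+08 Pa, K = 5.946e-07.
Wear rate dV/dL = K·W/H — distance-free: 5.946e-07 · 557.1 / 4.510e+08 = 7.345e-13 m³/m.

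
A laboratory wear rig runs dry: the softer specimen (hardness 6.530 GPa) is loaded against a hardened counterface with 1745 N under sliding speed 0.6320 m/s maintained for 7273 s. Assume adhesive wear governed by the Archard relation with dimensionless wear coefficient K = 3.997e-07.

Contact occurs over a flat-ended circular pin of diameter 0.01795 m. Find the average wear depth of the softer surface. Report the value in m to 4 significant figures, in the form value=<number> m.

value=1.940e-06 m

All working math runs at exact precision — displayed values are rounded — rounded once at the end: four significant digits.
The distance L = v·t = 0.6320 m/s × 7273 s = 4597 m.
Hardness H = 6.530 GPa = 6.530e+09 Pa.
Contact area A = π·d²/4 = π·(0.01795 m)²/4 = 2.531e-04 m².
In SI base units, W = 1745 N, H = 6.530e+09 Pa, K = 3.997e-07.
Wear volume V = K·W·L/H = 3.997e-07 · 1745 · 4597 / 6.530e+09 = 4.910e-10 m³.
Mean wear depth h = V/A = 4.910e-10 / 2.531e-04 = 1.940e-06 m.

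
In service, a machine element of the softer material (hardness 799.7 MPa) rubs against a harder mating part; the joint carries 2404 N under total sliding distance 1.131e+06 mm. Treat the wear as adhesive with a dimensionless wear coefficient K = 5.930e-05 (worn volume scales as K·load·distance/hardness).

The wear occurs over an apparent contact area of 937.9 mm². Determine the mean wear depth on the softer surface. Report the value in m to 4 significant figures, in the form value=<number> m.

The algebra keeps full precision, and the intermediates appear rounded; a single final rounding, at four significant figures.
Convert: Distance L = 1.131e+06 mm = 1131 m.
Convert: Hardness H = 799.7 MPa = 7.997e+08 Pa.
Convert: Contact area A = 937.9 mm² = 9.379e-04 m².
Restated in SI base units: W = 2404 N, H = 7.997e+08 Pa, K = 5.930e-05.
The Archard volume V = K·W·L/H = 5.930e-05 · 2404 · 1131 / 7.997e+08 = 2.016e-07 m³.
Average depth h = V/A = 2.016e-07 / 9.379e-04 = 2.150e-04 m.

value=2.150e-04 m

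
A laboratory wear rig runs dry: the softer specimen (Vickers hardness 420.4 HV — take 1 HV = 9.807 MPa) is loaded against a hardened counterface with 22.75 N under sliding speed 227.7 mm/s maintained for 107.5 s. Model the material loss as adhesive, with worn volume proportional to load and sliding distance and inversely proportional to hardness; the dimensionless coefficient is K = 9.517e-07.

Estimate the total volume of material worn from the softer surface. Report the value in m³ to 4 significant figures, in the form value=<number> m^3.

value=1.285e-13 m^3

Each operation carries full precision — intermediates are shown rounded; one final rounding to four significant digits.
Sliding speed v = 227.7 mm/s = 0.2277 m/s. Distance L = v·t = 0.2277 m/s × 107.5 s = 24.48 m.
Hardness H = 420.4 HV × 9.807 MPa/HV = 4123 MPa = 4.123e+09 Pa.
Working in SI base units: W = 22.75 N, H = 4.123e+09 Pa, K = 9.517e-07.
Volume removed: V = K·W·L/H = 9.517e-07 · 22.75 · 24.48 / 4.123e+09 = 1.285e-13 m³.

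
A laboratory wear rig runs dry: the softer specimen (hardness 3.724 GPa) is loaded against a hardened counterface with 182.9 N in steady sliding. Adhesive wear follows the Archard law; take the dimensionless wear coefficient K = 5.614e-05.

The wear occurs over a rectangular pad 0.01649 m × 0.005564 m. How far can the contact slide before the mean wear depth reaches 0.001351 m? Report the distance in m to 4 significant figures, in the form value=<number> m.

value=4.496e+04 m

Printed values are rounded — the algebra holds full precision. Rounded once at the end, at four significant digits.
Hardness H = 3.724 GPa = 3.724e+09 Pa.
Contact area A = 0.01649 m × 0.005564 m = 9.175e-05 m².
SI base units throughout: W = 182.9 N, H = 3.724e+09 Pa, K = 5.614e-05.
Limit volume V_lim = h_lim·A = 0.001351 · 9.175e-05 = 1.240e-07 m³.
Thus life L = V_lim·H/(K·W) = 1.240e-07 · 3.724e+09 / (5.614e-05 · 182.9) = 4.496e+04 m.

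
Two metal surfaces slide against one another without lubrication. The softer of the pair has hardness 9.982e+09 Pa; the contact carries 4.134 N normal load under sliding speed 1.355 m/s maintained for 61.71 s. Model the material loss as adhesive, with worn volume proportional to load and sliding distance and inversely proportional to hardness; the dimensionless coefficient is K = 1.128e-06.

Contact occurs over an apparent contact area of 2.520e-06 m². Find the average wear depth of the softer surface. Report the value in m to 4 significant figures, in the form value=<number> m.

value=1.550e-08 m

All arithmetic keeps full precision; intermediate values appear rounded — rounded just once, at four significant figures.
Convert: Sliding distance L = v·t = 1.355 m/s × 61.71 s = 83.62 m.
SI base units throughout: W = 4.134 N, H = 9.982e+09 Pa, K = 1.128e-06.
Worn volume V = K·W·L/H = 1.128e-06 · 4.134 · 83.62 / 9.982e+09 = 3.906e-14 m³.
Wear depth h = V/A = 3.906e-14 / 2.520e-06 = 1.550e-08 m.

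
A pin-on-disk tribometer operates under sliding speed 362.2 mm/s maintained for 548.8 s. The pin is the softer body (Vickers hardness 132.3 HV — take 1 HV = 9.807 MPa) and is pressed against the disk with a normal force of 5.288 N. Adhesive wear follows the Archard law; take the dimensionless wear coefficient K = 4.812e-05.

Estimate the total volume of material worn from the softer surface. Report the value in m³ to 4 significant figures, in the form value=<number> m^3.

value=3.898e-11 m^3

Each operation keeps full float precision. Shown intermediates are rounded; rounded just once: four significant figures.
Convert: Sliding speed v = 362.2 mm/s = 0.3622 m/s. Path length L = v·t = 0.3622 m/s × 548.8 s = 198.8 m.
Convert: Hardness H = 132.3 HV × 9.807 MPa/HV = 1297 MPa = 1.297e+09 Pa.
SI base units throughout: W = 5.288 N, H = 1.297e+09 Pa, K = 4.812e-05.
Volume removed: V = K·W·L/H = 4.812e-05 · 5.288 · 198.8 / 1.297e+09 = 3.898e-11 m³.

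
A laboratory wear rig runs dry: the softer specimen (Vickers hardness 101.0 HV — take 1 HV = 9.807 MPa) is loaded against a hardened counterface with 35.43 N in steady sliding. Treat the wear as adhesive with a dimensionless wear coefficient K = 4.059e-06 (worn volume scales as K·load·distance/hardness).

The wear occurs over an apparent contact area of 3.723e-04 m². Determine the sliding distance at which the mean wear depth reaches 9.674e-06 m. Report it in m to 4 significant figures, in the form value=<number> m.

value=2.481e+04 m

Intermediates are displayed rounded, and the algebra holds exact precision — rounded just once: 4 significant digits.
Convert: Hardness H = 101.0 HV × 9.807 MPa/HV = 990.5 MPa = 9.905e+08 Pa.
In SI base units, W = 35.43 N, H = 9.905e+08 Pa, K = 4.059e-06.
Allowed volume V_lim = h_lim·A = 9.674e-06 · 3.723e-04 = 3.602e-09 m³.
Sliding life L = V_lim·H/(K·W) = 3.602e-09 · 9.905e+08 / (4.059e-06 · 35.43) = 2.481e+04 m.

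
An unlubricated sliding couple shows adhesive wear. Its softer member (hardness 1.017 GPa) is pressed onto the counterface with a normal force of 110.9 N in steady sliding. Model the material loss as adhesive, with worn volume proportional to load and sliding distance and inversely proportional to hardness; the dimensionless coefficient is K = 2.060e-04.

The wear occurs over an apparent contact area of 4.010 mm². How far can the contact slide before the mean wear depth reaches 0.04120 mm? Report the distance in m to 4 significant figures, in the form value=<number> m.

value=7.355 m

The computation runs at full precision — intermediate values are printed rounded — rounded just once: 4 significant digits.
Convert: Hardness H = 1.017 GPa = 1.017e+09 Pa.
Convert: Contact area A = 4.010 mm² = 4.010e-06 m².
Convert: Depth limit h_lim = 0.04120 mm = 4.120e-05 m.
SI base units throughout: W = 110.9 N, H = 1.017e+09 Pa, K = 2.060e-04.
At the depth limit, V_lim = h_lim·A = 4.120e-05 · 4.010e-06 = 1.652e-10 m³.
Sliding life L = V_lim·H/(K·W) = 1.652e-10 · 1.017e+09 / (2.060e-04 · 110.9) = 7.355 m.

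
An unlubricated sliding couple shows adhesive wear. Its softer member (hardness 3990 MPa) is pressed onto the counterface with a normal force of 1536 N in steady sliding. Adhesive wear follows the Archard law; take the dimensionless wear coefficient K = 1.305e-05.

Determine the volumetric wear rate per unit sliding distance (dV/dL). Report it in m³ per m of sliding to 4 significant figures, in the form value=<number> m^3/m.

The algebra carries full precision; intermediates are printed rounded. Rounded once at the end to 4 significant digits.
Hardness H = 3990 MPa = 3.990e+09 Pa.
As SI base values: W = 1536 N, H = 3.990e+09 Pa, K = 1.305e-05.
Volumetric rate dV/dL = K·W/H, so: 1.305e-05 · 1536 / 3.990e+09 = 5.024e-12 m³/m.

value=5.024e-12 m^3/m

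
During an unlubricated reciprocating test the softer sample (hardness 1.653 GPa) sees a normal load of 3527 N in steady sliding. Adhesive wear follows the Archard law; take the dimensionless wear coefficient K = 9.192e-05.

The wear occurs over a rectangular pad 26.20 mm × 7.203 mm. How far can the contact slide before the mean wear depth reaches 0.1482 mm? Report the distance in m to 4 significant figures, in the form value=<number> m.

Intermediates are printed rounded, and the algebra maintains full float precision. Rounded just once: 4 significant figures.
Convert: Hardness H = 1.653 GPa = 1.653e+09 Pa.
Convert: Pad sides 26.20 mm × 7.203 mm = 0.02620 m × 0.007203 m. Contact area A = 0.02620 m × 0.007203 m = 1.887e-04 m².
Convert: Depth limit h_lim = 0.1482 mm = 1.482e-04 m.
Working in SI base units: W = 3527 N, H = 1.653e+09 Pa, K = 9.192e-05.
Wearable volume V_lim = h_lim·A = 1.482e-04 · 1.887e-04 = 2.797e-08 m³.
So the life L = V_lim·H/(K·W) = 2.797e-08 · 1.653e+09 / (9.192e-05 · 3527) = 142.6 m.

value=142.6 m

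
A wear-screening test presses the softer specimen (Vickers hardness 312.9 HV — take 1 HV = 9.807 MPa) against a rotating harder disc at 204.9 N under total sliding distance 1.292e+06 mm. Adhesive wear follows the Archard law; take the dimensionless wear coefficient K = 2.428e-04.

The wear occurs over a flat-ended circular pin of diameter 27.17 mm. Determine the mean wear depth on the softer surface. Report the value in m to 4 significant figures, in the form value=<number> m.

value=3.613e-05 m

Intermediates are printed rounded. All working math keeps full precision — a single final rounding to 4 significant figures.
Convert: Distance covered L = 1.292e+06 mm = 1292 m.
Convert: Hardness H = 312.9 HV × 9.807 MPa/HV = 3069 MPa = 3.069e+09 Pa.
Convert: Pin diameter d = 27.17 mm = 0.02717 m. Contact area A = π·d²/4 = π·(0.02717 m)²/4 = 5.798e-04 m².
SI base units throughout: W = 204.9 N, H = 3.069e+09 Pa, K = 2.428e-04.
By Archard's law, V = K·W·L/H = 2.428e-04 · 204.9 · 1292 / 3.069e+09 = 2.095e-08 m³.
Mean wear depth h = V/A = 2.095e-08 / 5.798e-04 = 3.613e-05 m.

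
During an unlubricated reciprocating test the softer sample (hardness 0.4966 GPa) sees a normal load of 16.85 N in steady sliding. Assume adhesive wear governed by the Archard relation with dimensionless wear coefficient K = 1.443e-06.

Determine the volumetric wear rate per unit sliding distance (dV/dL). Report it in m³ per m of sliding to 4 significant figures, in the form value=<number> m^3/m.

value=4.896e-14 m^3/m

The intermediates are printed rounded. Each operation carries full precision, and a single final rounding, at four significant digits.
Convert: Hardness H = 0.4966 GPa = 4.966e+08 Pa.
Restated in SI base units: W = 16.85 N, H = 4.966e+08 Pa, K = 1.443e-06.
The wear rate dV/dL = K·W/H: 1.443e-06 · 16.85 / 4.966e+08 = 4.896e-14 m³/m.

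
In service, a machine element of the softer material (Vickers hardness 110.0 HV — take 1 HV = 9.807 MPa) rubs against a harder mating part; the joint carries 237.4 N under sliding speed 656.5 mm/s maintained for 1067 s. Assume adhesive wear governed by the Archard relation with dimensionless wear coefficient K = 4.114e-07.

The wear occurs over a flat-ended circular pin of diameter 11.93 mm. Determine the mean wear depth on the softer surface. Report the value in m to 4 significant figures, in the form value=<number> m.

value=5.673e-07 m

Intermediate values are shown rounded; each operation carries exact precision; one final rounding, at 4 significant digits.
Sliding speed v = 656.5 mm/s = 0.6565 m/s. The distance L = v·t = 0.6565 m/s × 1067 s = 700.5 m.
Hardness H = 110.0 HV × 9.807 MPa/HV = 1079 MPa = 1.079e+09 Pa.
Pin diameter d = 11.93 mm = 0.01193 m. Contact area A = π·d²/4 = π·(0.01193 m)²/4 = 1.118e-04 m².
SI base units throughout: W = 237.4 N, H = 1.079e+09 Pa, K = 4.114e-07.
Volume removed: V = K·W·L/H = 4.114e-07 · 237.4 · 700.5 / 1.079e+09 = 6.342e-11 m³.
Depth of wear h = V/A = 6.342e-11 / 1.118e-04 = 5.673e-07 m.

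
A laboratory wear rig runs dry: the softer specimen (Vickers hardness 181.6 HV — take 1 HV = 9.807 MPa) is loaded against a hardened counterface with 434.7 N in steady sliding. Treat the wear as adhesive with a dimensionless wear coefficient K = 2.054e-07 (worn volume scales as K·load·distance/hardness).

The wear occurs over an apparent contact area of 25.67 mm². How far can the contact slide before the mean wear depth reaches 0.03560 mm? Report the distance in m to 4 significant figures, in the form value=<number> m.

value=1.823e+04 m

Each operation keeps exact precision, and intermediates are displayed rounded. Rounded once at the end: four significant digits.
Hardness H = 181.6 HV × 9.807 MPa/HV = 1781 MPa = 1.781e+09 Pa.
Contact area A = 25.67 mm² = 2.567e-05 m².
Depth limit h_lim = 0.03560 mm = 3.560e-05 m.
Collected in SI base units: W = 434.7 N, H = 1.781e+09 Pa, K = 2.054e-07.
Wearable volume V_lim = h_lim·A = 3.560e-05 · 2.567e-05 = 9.139e-10 m³.
Life L = V_lim·H/(K·W) = 9.139e-10 · 1.781e+09 / (2.054e-07 · 434.7) = 1.823e+04 m.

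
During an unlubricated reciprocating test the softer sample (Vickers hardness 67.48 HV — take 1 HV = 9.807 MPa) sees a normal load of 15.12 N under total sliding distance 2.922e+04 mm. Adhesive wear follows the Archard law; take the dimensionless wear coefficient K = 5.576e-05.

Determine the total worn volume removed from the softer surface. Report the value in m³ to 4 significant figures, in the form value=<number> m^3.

value=3.723e-11 m^3

The intermediates appear rounded — the computation maintains full float precision. Rounded once at the end: 4 significant figures.
Path length L = 2.922e+04 mm = 29.22 m.
Hardness H = 67.48 HV × 9.807 MPa/HV = 661.8 MPa = 6.618e+08 Pa.
SI base units throughout: W = 15.12 N, H = 6.618e+08 Pa, K = 5.576e-05.
Archard volume V = K·W·L/H = 5.576e-05 · 15.12 · 29.22 / 6.618e+08 = 3.723e-11 m³.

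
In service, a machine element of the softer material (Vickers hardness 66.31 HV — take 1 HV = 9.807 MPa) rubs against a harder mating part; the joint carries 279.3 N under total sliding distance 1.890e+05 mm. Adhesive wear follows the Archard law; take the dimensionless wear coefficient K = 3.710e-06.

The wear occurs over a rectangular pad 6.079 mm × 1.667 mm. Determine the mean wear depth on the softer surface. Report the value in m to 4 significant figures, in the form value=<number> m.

Intermediates are shown rounded — each operation runs at full precision; one final rounding, at 4 significant digits.
Distance covered L = 1.890e+05 mm = 189.0 m.
Hardness H = 66.31 HV × 9.807 MPa/HV = 650.3 MPa = 6.503e+08 Pa.
Pad sides 6.079 mm × 1.667 mm = 0.006079 m × 0.001667 m. Contact area A = 0.006079 m × 0.001667 m = 1.013e-05 m².
In SI base units: W = 279.3 N, H = 6.503e+08 Pa, K = 3.710e-06.
Volume removed: V = K·W·L/H = 3.710e-06 · 279.3 · 189.0 / 6.503e+08 = 3.012e-10 m³.
Mean depth h = V/A = 3.012e-10 / 1.013e-05 = 2.972e-05 m.

value=2.972e-05 m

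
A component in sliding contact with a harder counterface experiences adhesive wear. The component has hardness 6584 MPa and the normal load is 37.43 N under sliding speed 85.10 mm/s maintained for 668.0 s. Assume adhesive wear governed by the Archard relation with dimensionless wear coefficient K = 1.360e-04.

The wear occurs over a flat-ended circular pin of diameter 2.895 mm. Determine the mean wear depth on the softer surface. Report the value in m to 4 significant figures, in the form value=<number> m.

value=6.677e-06 m

All arithmetic holds exact precision, and intermediates are displayed rounded, and one final rounding, at four significant digits.
Sliding speed v = 85.10 mm/s = 0.08510 m/s. Distance covered L = v·t = 0.08510 m/s × 668.0 s = 56.85 m.
Hardness H = 6584 MPa = 6.584e+09 Pa.
Pin diameter d = 2.895 mm = 0.002895 m. Contact area A = π·d²/4 = π·(0.002895 m)²/4 = 6.582e-06 m².
Collected in SI base units: W = 37.43 N, H = 6.584e+09 Pa, K = 1.360e-04.
Archard volume V = K·W·L/H = 1.360e-04 · 37.43 · 56.85 / 6.584e+09 = 4.395e-11 m³.
Wear depth h = V/A = 4.395e-11 / 6.582e-06 = 6.677e-06 m.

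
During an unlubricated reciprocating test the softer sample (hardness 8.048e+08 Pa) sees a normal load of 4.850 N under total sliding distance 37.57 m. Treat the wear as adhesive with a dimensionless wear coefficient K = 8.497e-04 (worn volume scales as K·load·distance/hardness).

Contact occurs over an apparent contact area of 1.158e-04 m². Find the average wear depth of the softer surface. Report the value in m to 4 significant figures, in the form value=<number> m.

value=1.661e-06 m

All arithmetic keeps full precision — intermediate values are displayed rounded. Rounded once at the end, at four significant digits.
As SI base values: W = 4.850 N, H = 8.048e+08 Pa, K = 8.497e-04.
The Archard volume V = K·W·L/H = 8.497e-04 · 4.850 · 37.57 / 8.048e+08 = 1.924e-10 m³.
Depth of wear h = V/A = 1.924e-10 / 1.158e-04 = 1.661e-06 m.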